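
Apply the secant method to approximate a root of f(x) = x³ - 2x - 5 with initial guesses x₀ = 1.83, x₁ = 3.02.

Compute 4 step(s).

f(x) = x³ - 2x - 5
x₀ = 1.83, x₁ = 3.02

Secant formula: x_{n+1} = x_n - f(x_n)(x_n - x_{n-1})/(f(x_n) - f(x_{n-1}))

Iteration 1:
  f(1.830000) = -2.531513
  f(3.020000) = 16.503608
  x_2 = 3.020000 - 16.503608×(3.020000 - 1.830000)/(16.503608 - (-2.531513))
       = 1.988260
Iteration 2:
  f(3.020000) = 16.503608
  f(1.988260) = -1.116574
  x_3 = 1.988260 - (-1.116574)×(1.988260 - 3.020000)/(-1.116574 - 16.503608)
       = 2.053640
Iteration 3:
  f(1.988260) = -1.116574
  f(2.053640) = -0.446177
  x_4 = 2.053640 - (-0.446177)×(2.053640 - 1.988260)/(-0.446177 - (-1.116574))
       = 2.097154
Iteration 4:
  f(2.053640) = -0.446177
  f(2.097154) = 0.029089
  x_5 = 2.097154 - 0.029089×(2.097154 - 2.053640)/(0.029089 - (-0.446177))
       = 2.094491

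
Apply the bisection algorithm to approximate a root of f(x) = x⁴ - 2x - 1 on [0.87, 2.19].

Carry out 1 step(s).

f(x) = x⁴ - 2x - 1
Initial interval: [0.87, 2.19]

Iteration 1:
  c_1 = (0.870000 + 2.190000)/2 = 1.530000
  f(c_1) = f(1.530000) = 1.419813
  f(a) × f(c) < 0, new interval: [0.870000, 1.530000]

After 1 iteration(s), the approximation is c_1 = 1.530000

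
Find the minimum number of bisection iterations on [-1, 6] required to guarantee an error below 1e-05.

We need (b-a)/2^n ≤ 1e-05
(6 - (-1))/2^n ≤ 1e-05
7/2^n ≤ 1e-05
2^n ≥ 700000
n ≥ log₂(700000) = 19.42
n ≥ 20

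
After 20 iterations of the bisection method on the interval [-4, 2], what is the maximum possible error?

Bisection error bound: |error| ≤ (b-a)/2^n
|error| ≤ (2 - (-4))/2^20 = 6/2^20
|error| ≤ 0.0000057220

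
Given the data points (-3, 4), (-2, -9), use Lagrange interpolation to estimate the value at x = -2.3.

Lagrange interpolation formula:
P(x) = Σ yᵢ × Lᵢ(x)
where Lᵢ(x) = Π_{j≠i} (x - xⱼ)/(xᵢ - xⱼ)

L_0(-2.3) = (-2.3 - (-2))/(-3 - (-2)) = 0.300000
L_1(-2.3) = (-2.3 - (-3))/(-2 - (-3)) = 0.700000

P(-2.3) = 4×L_0(-2.3) + (-9)×L_1(-2.3)
P(-2.3) = -5.100000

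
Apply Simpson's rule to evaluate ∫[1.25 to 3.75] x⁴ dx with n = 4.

f(x) = x⁴
a = 1.25, b = 3.75, n = 4
h = (b - a)/n = 0.625000

Simpson's rule: (h/3)[f(x₀) + 4f(x₁) + 2f(x₂) + ... + f(xₙ)]

x_0 = 1.2500, f(x_0) = 2.441406, coefficient = 1
x_1 = 1.8750, f(x_1) = 12.359619, coefficient = 4
x_2 = 2.5000, f(x_2) = 39.062500, coefficient = 2
x_3 = 3.1250, f(x_3) = 95.367432, coefficient = 4
x_4 = 3.7500, f(x_4) = 197.753906, coefficient = 1

I ≈ (0.625000/3) × 709.228516 = 147.755941
Exact value: 147.705078
Error: 0.050863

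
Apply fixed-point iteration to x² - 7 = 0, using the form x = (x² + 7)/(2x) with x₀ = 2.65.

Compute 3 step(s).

Equation: x² - 7 = 0
Fixed-point form: x = (x² + 7)/(2x)
x₀ = 2.65

x_1 = g(2.650000) = 2.645755
x_2 = g(2.645755) = 2.645751
x_3 = g(2.645751) = 2.645751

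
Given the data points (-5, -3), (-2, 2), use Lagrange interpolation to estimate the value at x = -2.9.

Lagrange interpolation formula:
P(x) = Σ yᵢ × Lᵢ(x)
where Lᵢ(x) = Π_{j≠i} (x - xⱼ)/(xᵢ - xⱼ)

L_0(-2.9) = (-2.9 - (-2))/(-5 - (-2)) = 0.300000
L_1(-2.9) = (-2.9 - (-5))/(-2 - (-5)) = 0.700000

P(-2.9) = (-3)×L_0(-2.9) + 2×L_1(-2.9)
P(-2.9) = 0.500000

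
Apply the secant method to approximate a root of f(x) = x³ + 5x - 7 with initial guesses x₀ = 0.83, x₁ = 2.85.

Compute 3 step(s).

f(x) = x³ + 5x - 7
x₀ = 0.83, x₁ = 2.85

Secant formula: x_{n+1} = x_n - f(x_n)(x_n - x_{n-1})/(f(x_n) - f(x_{n-1}))

Iteration 1:
  f(0.830000) = -2.278213
  f(2.850000) = 30.399125
  x_2 = 2.850000 - 30.399125×(2.850000 - 0.830000)/(30.399125 - (-2.278213))
       = 0.970831
Iteration 2:
  f(2.850000) = 30.399125
  f(0.970831) = -1.230822
  x_3 = 0.970831 - (-1.230822)×(0.970831 - 2.850000)/(-1.230822 - 30.399125)
       = 1.043956
Iteration 3:
  f(0.970831) = -1.230822
  f(1.043956) = -0.642473
  x_4 = 1.043956 - (-0.642473)×(1.043956 - 0.970831)/(-0.642473 - (-1.230822))
       = 1.123807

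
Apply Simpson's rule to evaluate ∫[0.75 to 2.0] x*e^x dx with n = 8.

f(x) = x*e^x
a = 0.75, b = 2.0, n = 8
h = (b - a)/n = 0.156250

Simpson's rule: (h/3)[f(x₀) + 4f(x₁) + 2f(x₂) + ... + f(xₙ)]

x_0 = 0.7500, f(x_0) = 1.587750, coefficient = 1
x_1 = 0.9062, f(x_1) = 2.242990, coefficient = 4
x_2 = 1.0625, f(x_2) = 3.074446, coefficient = 2
x_3 = 1.2188, f(x_3) = 4.122978, coefficient = 4
x_4 = 1.3750, f(x_4) = 5.438230, coefficient = 2
x_5 = 1.5312, f(x_5) = 7.080428, coefficient = 4
x_6 = 1.6875, f(x_6) = 9.122539, coefficient = 2
x_7 = 1.8438, f(x_7) = 11.652859, coefficient = 4
x_8 = 2.0000, f(x_8) = 14.778112, coefficient = 1

I ≈ (0.156250/3) × 152.033314 = 7.918402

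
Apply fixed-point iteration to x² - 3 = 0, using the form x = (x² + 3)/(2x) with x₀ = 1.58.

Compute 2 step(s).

Equation: x² - 3 = 0
Fixed-point form: x = (x² + 3)/(2x)
x₀ = 1.58

x_1 = g(1.580000) = 1.739367
x_2 = g(1.739367) = 1.732066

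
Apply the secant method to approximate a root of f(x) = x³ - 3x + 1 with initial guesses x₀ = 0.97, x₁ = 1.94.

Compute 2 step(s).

f(x) = x³ - 3x + 1
x₀ = 0.97, x₁ = 1.94

Secant formula: x_{n+1} = x_n - f(x_n)(x_n - x_{n-1})/(f(x_n) - f(x_{n-1}))

Iteration 1:
  f(0.970000) = -0.997327
  f(1.940000) = 2.481384
  x_2 = 1.940000 - 2.481384×(1.940000 - 0.970000)/(2.481384 - (-0.997327))
       = 1.248094
Iteration 2:
  f(1.940000) = 2.481384
  f(1.248094) = -0.800078
  x_3 = 1.248094 - (-0.800078)×(1.248094 - 1.940000)/(-0.800078 - 2.481384)
       = 1.416793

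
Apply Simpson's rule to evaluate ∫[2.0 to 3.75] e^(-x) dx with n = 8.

f(x) = e^(-x)
a = 2.0, b = 3.75, n = 8
h = (b - a)/n = 0.218750

Simpson's rule: (h/3)[f(x₀) + 4f(x₁) + 2f(x₂) + ... + f(xₙ)]

x_0 = 2.0000, f(x_0) = 0.135335, coefficient = 1
x_1 = 2.2188, f(x_1) = 0.108745, coefficient = 4
x_2 = 2.4375, f(x_2) = 0.087379, coefficient = 2
x_3 = 2.6562, f(x_3) = 0.070211, coefficient = 4
x_4 = 2.8750, f(x_4) = 0.056416, coefficient = 2
x_5 = 3.0938, f(x_5) = 0.045332, coefficient = 4
x_6 = 3.3125, f(x_6) = 0.036425, coefficient = 2
x_7 = 3.5312, f(x_7) = 0.029268, coefficient = 4
x_8 = 3.7500, f(x_8) = 0.023518, coefficient = 1

I ≈ (0.218750/3) × 1.533517 = 0.111819
Exact value: 0.111818
Error: 0.000001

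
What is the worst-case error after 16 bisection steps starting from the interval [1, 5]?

Bisection error bound: |error| ≤ (b-a)/2^n
|error| ≤ (5 - 1)/2^16 = 4/2^16
|error| ≤ 0.0000610352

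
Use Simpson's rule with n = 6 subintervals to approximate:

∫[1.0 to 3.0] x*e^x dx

f(x) = x*e^x
a = 1.0, b = 3.0, n = 6
h = (b - a)/n = 0.333333

Simpson's rule: (h/3)[f(x₀) + 4f(x₁) + 2f(x₂) + ... + f(xₙ)]

x_0 = 1.0000, f(x_0) = 2.718282, coefficient = 1
x_1 = 1.3333, f(x_1) = 5.058224, coefficient = 4
x_2 = 1.6667, f(x_2) = 8.824150, coefficient = 2
x_3 = 2.0000, f(x_3) = 14.778112, coefficient = 4
x_4 = 2.3333, f(x_4) = 24.061937, coefficient = 2
x_5 = 2.6667, f(x_5) = 38.378443, coefficient = 4
x_6 = 3.0000, f(x_6) = 60.256611, coefficient = 1

I ≈ (0.333333/3) × 361.606182 = 40.178465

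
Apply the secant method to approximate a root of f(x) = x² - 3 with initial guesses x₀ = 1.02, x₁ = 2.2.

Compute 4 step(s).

f(x) = x² - 3
x₀ = 1.02, x₁ = 2.2

Secant formula: x_{n+1} = x_n - f(x_n)(x_n - x_{n-1})/(f(x_n) - f(x_{n-1}))

Iteration 1:
  f(1.020000) = -1.959600
  f(2.200000) = 1.840000
  x_2 = 2.200000 - 1.840000×(2.200000 - 1.020000)/(1.840000 - (-1.959600))
       = 1.628571
Iteration 2:
  f(2.200000) = 1.840000
  f(1.628571) = -0.347755
  x_3 = 1.628571 - (-0.347755)×(1.628571 - 2.200000)/(-0.347755 - 1.840000)
       = 1.719403
Iteration 3:
  f(1.628571) = -0.347755
  f(1.719403) = -0.043653
  x_4 = 1.719403 - (-0.043653)×(1.719403 - 1.628571)/(-0.043653 - (-0.347755))
       = 1.732442
Iteration 4:
  f(1.719403) = -0.043653
  f(1.732442) = 0.001354
  x_5 = 1.732442 - 0.001354×(1.732442 - 1.719403)/(0.001354 - (-0.043653))
       = 1.732049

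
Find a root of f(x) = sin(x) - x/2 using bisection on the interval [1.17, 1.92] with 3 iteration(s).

f(x) = sin(x) - x/2
Initial interval: [1.17, 1.92]

Iteration 1:
  c_1 = (1.170000 + 1.920000)/2 = 1.545000
  f(c_1) = f(1.545000) = 0.227167
  f(a) × f(c) ≥ 0, new interval: [1.545000, 1.920000]
Iteration 2:
  c_2 = (1.545000 + 1.920000)/2 = 1.732500
  f(c_2) = f(1.732500) = 0.120704
  f(a) × f(c) ≥ 0, new interval: [1.732500, 1.920000]
Iteration 3:
  c_3 = (1.732500 + 1.920000)/2 = 1.826250
  f(c_3) = f(1.826250) = 0.054424
  f(a) × f(c) ≥ 0, new interval: [1.826250, 1.920000]

After 3 iteration(s), the approximation is c_3 = 1.826250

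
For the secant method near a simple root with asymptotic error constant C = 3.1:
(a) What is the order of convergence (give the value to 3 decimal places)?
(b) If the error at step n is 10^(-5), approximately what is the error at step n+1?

(a) Secant method has superlinear convergence with order φ = (1+√5)/2 ≈ 1.618.
    This means |e_{n+1}| ≈ C|e_n|^1.618.

(b) With |e_n| = 10^(-5) and C = 3.1:
    |e_{n+1}| ≈ 3.1 × (10^(-5))^1.618 = 3.1 × 10^(-8.09)

(a) ≈ 1.618 (golden ratio); (b) |e_{n+1}| ≈ 2.519e-08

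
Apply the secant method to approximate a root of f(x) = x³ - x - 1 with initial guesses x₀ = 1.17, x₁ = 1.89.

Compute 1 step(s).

f(x) = x³ - x - 1
x₀ = 1.17, x₁ = 1.89

Secant formula: x_{n+1} = x_n - f(x_n)(x_n - x_{n-1})/(f(x_n) - f(x_{n-1}))

Iteration 1:
  f(1.170000) = -0.568387
  f(1.890000) = 3.861269
  x_2 = 1.890000 - 3.861269×(1.890000 - 1.170000)/(3.861269 - (-0.568387))
       = 1.262386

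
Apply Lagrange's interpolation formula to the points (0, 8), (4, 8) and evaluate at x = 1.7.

Lagrange interpolation formula:
P(x) = Σ yᵢ × Lᵢ(x)
where Lᵢ(x) = Π_{j≠i} (x - xⱼ)/(xᵢ - xⱼ)

L_0(1.7) = (1.7 - 4)/(0 - 4) = 0.575000
L_1(1.7) = (1.7 - 0)/(4 - 0) = 0.425000

P(1.7) = 8×L_0(1.7) + 8×L_1(1.7)
P(1.7) = 8.000000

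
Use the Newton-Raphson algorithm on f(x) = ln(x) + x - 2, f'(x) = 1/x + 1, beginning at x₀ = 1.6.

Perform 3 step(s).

f(x) = ln(x) + x - 2
f'(x) = 1/x + 1
x₀ = 1.6

Newton-Raphson formula: x_{n+1} = x_n - f(x_n)/f'(x_n)

Iteration 1:
  f(1.600000) = 0.070004
  f'(1.600000) = 1.625000
  x_1 = 1.600000 - 0.070004/1.625000 = 1.556921
Iteration 2:
  f(1.556921) = -0.000369
  f'(1.556921) = 1.642293
  x_2 = 1.556921 - (-0.000369)/1.642293 = 1.557146
Iteration 3:
  f(1.557146) = 0.000000
  f'(1.557146) = 1.642201
  x_3 = 1.557146 - 0.000000/1.642201 = 1.557146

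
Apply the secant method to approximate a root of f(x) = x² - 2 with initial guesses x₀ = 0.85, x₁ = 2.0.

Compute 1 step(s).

f(x) = x² - 2
x₀ = 0.85, x₁ = 2.0

Secant formula: x_{n+1} = x_n - f(x_n)(x_n - x_{n-1})/(f(x_n) - f(x_{n-1}))

Iteration 1:
  f(0.850000) = -1.277500
  f(2.000000) = 2.000000
  x_2 = 2.000000 - 2.000000×(2.000000 - 0.850000)/(2.000000 - (-1.277500))
       = 1.298246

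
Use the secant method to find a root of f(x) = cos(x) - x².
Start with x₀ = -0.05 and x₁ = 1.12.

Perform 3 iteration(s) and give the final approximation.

f(x) = cos(x) - x²
x₀ = -0.05, x₁ = 1.12

Secant formula: x_{n+1} = x_n - f(x_n)(x_n - x_{n-1})/(f(x_n) - f(x_{n-1}))

Iteration 1:
  f(-0.050000) = 0.996250
  f(1.120000) = -0.818718
  x_2 = 1.120000 - (-0.818718)×(1.120000 - (-0.050000))/(-0.818718 - 0.996250)
       = 0.592222
Iteration 2:
  f(1.120000) = -0.818718
  f(0.592222) = 0.478975
  x_3 = 0.592222 - 0.478975×(0.592222 - 1.120000)/(0.478975 - (-0.818718))
       = 0.787024
Iteration 3:
  f(0.592222) = 0.478975
  f(0.787024) = 0.086550
  x_4 = 0.787024 - 0.086550×(0.787024 - 0.592222)/(0.086550 - 0.478975)
       = 0.829988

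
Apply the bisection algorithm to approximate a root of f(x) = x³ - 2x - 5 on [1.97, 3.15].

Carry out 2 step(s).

f(x) = x³ - 2x - 5
Initial interval: [1.97, 3.15]

Iteration 1:
  c_1 = (1.970000 + 3.150000)/2 = 2.560000
  f(c_1) = f(2.560000) = 6.657216
  f(a) × f(c) < 0, new interval: [1.970000, 2.560000]
Iteration 2:
  c_2 = (1.970000 + 2.560000)/2 = 2.265000
  f(c_2) = f(2.265000) = 2.089960
  f(a) × f(c) < 0, new interval: [1.970000, 2.265000]

After 2 iteration(s), the approximation is c_2 = 2.265000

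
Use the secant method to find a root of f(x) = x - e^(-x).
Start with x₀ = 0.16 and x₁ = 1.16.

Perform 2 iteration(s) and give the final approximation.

f(x) = x - e^(-x)
x₀ = 0.16, x₁ = 1.16

Secant formula: x_{n+1} = x_n - f(x_n)(x_n - x_{n-1})/(f(x_n) - f(x_{n-1}))

Iteration 1:
  f(0.160000) = -0.692144
  f(1.160000) = 0.846514
  x_2 = 1.160000 - 0.846514×(1.160000 - 0.160000)/(0.846514 - (-0.692144))
       = 0.609836
Iteration 2:
  f(1.160000) = 0.846514
  f(0.609836) = 0.066396
  x_3 = 0.609836 - 0.066396×(0.609836 - 1.160000)/(0.066396 - 0.846514)
       = 0.563011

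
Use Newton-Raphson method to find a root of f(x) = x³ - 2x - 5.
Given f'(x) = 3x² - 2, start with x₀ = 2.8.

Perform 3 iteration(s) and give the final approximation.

f(x) = x³ - 2x - 5
f'(x) = 3x² - 2
x₀ = 2.8

Newton-Raphson formula: x_{n+1} = x_n - f(x_n)/f'(x_n)

Iteration 1:
  f(2.800000) = 11.352000
  f'(2.800000) = 21.520000
  x_1 = 2.800000 - 11.352000/21.520000 = 2.272491
Iteration 2:
  f(2.272491) = 2.190647
  f'(2.272491) = 13.492642
  x_2 = 2.272491 - 2.190647/13.492642 = 2.110132
Iteration 3:
  f(2.110132) = 0.175431
  f'(2.110132) = 11.357972
  x_3 = 2.110132 - 0.175431/11.357972 = 2.094686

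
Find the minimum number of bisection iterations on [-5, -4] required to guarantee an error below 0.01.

We need (b-a)/2^n ≤ 0.01
(-4 - (-5))/2^n ≤ 0.01
1/2^n ≤ 0.01
2^n ≥ 100
n ≥ log₂(100) = 6.64
n ≥ 7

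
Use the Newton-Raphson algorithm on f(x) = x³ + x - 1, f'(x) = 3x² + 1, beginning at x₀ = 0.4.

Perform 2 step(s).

f(x) = x³ + x - 1
f'(x) = 3x² + 1
x₀ = 0.4

Newton-Raphson formula: x_{n+1} = x_n - f(x_n)/f'(x_n)

Iteration 1:
  f(0.400000) = -0.536000
  f'(0.400000) = 1.480000
  x_1 = 0.400000 - (-0.536000)/1.480000 = 0.762162
Iteration 2:
  f(0.762162) = 0.204895
  f'(0.762162) = 2.742673
  x_2 = 0.762162 - 0.204895/2.742673 = 0.687456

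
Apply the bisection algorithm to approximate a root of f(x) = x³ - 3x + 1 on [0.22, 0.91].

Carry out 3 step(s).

f(x) = x³ - 3x + 1
Initial interval: [0.22, 0.91]

Iteration 1:
  c_1 = (0.220000 + 0.910000)/2 = 0.565000
  f(c_1) = f(0.565000) = -0.514638
  f(a) × f(c) < 0, new interval: [0.220000, 0.565000]
Iteration 2:
  c_2 = (0.220000 + 0.565000)/2 = 0.392500
  f(c_2) = f(0.392500) = -0.117033
  f(a) × f(c) < 0, new interval: [0.220000, 0.392500]
Iteration 3:
  c_3 = (0.220000 + 0.392500)/2 = 0.306250
  f(c_3) = f(0.306250) = 0.109973
  f(a) × f(c) ≥ 0, new interval: [0.306250, 0.392500]

After 3 iteration(s), the approximation is c_3 = 0.306250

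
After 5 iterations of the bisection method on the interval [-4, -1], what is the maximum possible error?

Bisection error bound: |error| ≤ (b-a)/2^n
|error| ≤ (-1 - (-4))/2^5 = 3/2^5
|error| ≤ 0.0937500000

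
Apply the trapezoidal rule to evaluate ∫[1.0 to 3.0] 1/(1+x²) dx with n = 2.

f(x) = 1/(1+x²)
a = 1.0, b = 3.0, n = 2
h = (b - a)/n = 1.000000

Trapezoidal rule: (h/2)[f(x₀) + 2f(x₁) + 2f(x₂) + ... + f(xₙ)]

x_0 = 1.0000, f(x_0) = 0.500000, coefficient = 1
x_1 = 2.0000, f(x_1) = 0.200000, coefficient = 2
x_2 = 3.0000, f(x_2) = 0.100000, coefficient = 1

I ≈ (1.000000/2) × 1.000000 = 0.500000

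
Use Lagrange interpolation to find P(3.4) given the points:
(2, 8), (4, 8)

Lagrange interpolation formula:
P(x) = Σ yᵢ × Lᵢ(x)
where Lᵢ(x) = Π_{j≠i} (x - xⱼ)/(xᵢ - xⱼ)

L_0(3.4) = (3.4 - 4)/(2 - 4) = 0.300000
L_1(3.4) = (3.4 - 2)/(4 - 2) = 0.700000

P(3.4) = 8×L_0(3.4) + 8×L_1(3.4)
P(3.4) = 8.000000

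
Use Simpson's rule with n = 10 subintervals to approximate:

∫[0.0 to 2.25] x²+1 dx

f(x) = x²+1
a = 0.0, b = 2.25, n = 10
h = (b - a)/n = 0.225000

Simpson's rule: (h/3)[f(x₀) + 4f(x₁) + 2f(x₂) + ... + f(xₙ)]

x_0 = 0.0000, f(x_0) = 1.000000, coefficient = 1
x_1 = 0.2250, f(x_1) = 1.050625, coefficient = 4
x_2 = 0.4500, f(x_2) = 1.202500, coefficient = 2
x_3 = 0.6750, f(x_3) = 1.455625, coefficient = 4
x_4 = 0.9000, f(x_4) = 1.810000, coefficient = 2
x_5 = 1.1250, f(x_5) = 2.265625, coefficient = 4
x_6 = 1.3500, f(x_6) = 2.822500, coefficient = 2
x_7 = 1.5750, f(x_7) = 3.480625, coefficient = 4
x_8 = 1.8000, f(x_8) = 4.240000, coefficient = 2
x_9 = 2.0250, f(x_9) = 5.100625, coefficient = 4
x_10 = 2.2500, f(x_10) = 6.062500, coefficient = 1

I ≈ (0.225000/3) × 80.625000 = 6.046875
Exact value: 6.046875
Error: 0.000000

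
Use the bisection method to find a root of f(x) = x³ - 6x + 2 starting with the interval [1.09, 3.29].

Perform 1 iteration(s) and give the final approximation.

f(x) = x³ - 6x + 2
Initial interval: [1.09, 3.29]

Iteration 1:
  c_1 = (1.090000 + 3.290000)/2 = 2.190000
  f(c_1) = f(2.190000) = -0.636541
  f(a) × f(c) ≥ 0, new interval: [2.190000, 3.290000]

After 1 iteration(s), the approximation is c_1 = 2.190000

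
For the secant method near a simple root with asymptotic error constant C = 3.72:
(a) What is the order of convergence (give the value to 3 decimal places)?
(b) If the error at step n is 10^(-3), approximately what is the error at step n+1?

(a) Secant method has superlinear convergence with order φ = (1+√5)/2 ≈ 1.618.
    This means |e_{n+1}| ≈ C|e_n|^1.618.

(b) With |e_n| = 10^(-3) and C = 3.72:
    |e_{n+1}| ≈ 3.72 × (10^(-3))^1.618 = 3.72 × 10^(-4.85)

(a) ≈ 1.618 (golden ratio); (b) |e_{n+1}| ≈ 5.205e-05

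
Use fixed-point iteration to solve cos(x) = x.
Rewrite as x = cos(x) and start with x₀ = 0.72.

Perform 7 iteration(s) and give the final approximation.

Equation: cos(x) = x
Fixed-point form: x = cos(x)
x₀ = 0.72

x_1 = g(0.720000) = 0.751806
x_2 = g(0.751806) = 0.730457
x_3 = g(0.730457) = 0.744870
x_4 = g(0.744870) = 0.735176
x_5 = g(0.735176) = 0.741713
x_6 = g(0.741713) = 0.737313
x_7 = g(0.737313) = 0.740278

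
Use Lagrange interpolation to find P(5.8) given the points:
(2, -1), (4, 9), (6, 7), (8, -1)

Lagrange interpolation formula:
P(x) = Σ yᵢ × Lᵢ(x)
where Lᵢ(x) = Π_{j≠i} (x - xⱼ)/(xᵢ - xⱼ)

L_0(5.8) = (5.8 - 4)/(2 - 4) × (5.8 - 6)/(2 - 6) × (5.8 - 8)/(2 - 8) = -0.016500
L_1(5.8) = (5.8 - 2)/(4 - 2) × (5.8 - 6)/(4 - 6) × (5.8 - 8)/(4 - 8) = 0.104500
L_2(5.8) = (5.8 - 2)/(6 - 2) × (5.8 - 4)/(6 - 4) × (5.8 - 8)/(6 - 8) = 0.940500
L_3(5.8) = (5.8 - 2)/(8 - 2) × (5.8 - 4)/(8 - 4) × (5.8 - 6)/(8 - 6) = -0.028500

P(5.8) = (-1)×L_0(5.8) + 9×L_1(5.8) + 7×L_2(5.8) + (-1)×L_3(5.8)
P(5.8) = 7.569000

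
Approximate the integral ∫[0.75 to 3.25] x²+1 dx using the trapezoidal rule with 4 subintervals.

f(x) = x²+1
a = 0.75, b = 3.25, n = 4
h = (b - a)/n = 0.625000

Trapezoidal rule: (h/2)[f(x₀) + 2f(x₁) + 2f(x₂) + ... + f(xₙ)]

x_0 = 0.7500, f(x_0) = 1.562500, coefficient = 1
x_1 = 1.3750, f(x_1) = 2.890625, coefficient = 2
x_2 = 2.0000, f(x_2) = 5.000000, coefficient = 2
x_3 = 2.6250, f(x_3) = 7.890625, coefficient = 2
x_4 = 3.2500, f(x_4) = 11.562500, coefficient = 1

I ≈ (0.625000/2) × 44.687500 = 13.964844
Exact value: 13.802083
Error: 0.162760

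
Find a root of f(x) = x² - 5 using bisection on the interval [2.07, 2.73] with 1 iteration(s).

f(x) = x² - 5
Initial interval: [2.07, 2.73]

Iteration 1:
  c_1 = (2.070000 + 2.730000)/2 = 2.400000
  f(c_1) = f(2.400000) = 0.760000
  f(a) × f(c) < 0, new interval: [2.070000, 2.400000]

After 1 iteration(s), the approximation is c_1 = 2.400000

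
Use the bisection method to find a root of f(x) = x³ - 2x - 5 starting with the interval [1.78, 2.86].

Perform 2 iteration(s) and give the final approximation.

f(x) = x³ - 2x - 5
Initial interval: [1.78, 2.86]

Iteration 1:
  c_1 = (1.780000 + 2.860000)/2 = 2.320000
  f(c_1) = f(2.320000) = 2.847168
  f(a) × f(c) < 0, new interval: [1.780000, 2.320000]
Iteration 2:
  c_2 = (1.780000 + 2.320000)/2 = 2.050000
  f(c_2) = f(2.050000) = -0.484875
  f(a) × f(c) ≥ 0, new interval: [2.050000, 2.320000]

After 2 iteration(s), the approximation is c_2 = 2.050000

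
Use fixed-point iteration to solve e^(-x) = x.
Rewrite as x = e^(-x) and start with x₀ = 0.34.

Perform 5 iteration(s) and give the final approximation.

Equation: e^(-x) = x
Fixed-point form: x = e^(-x)
x₀ = 0.34

x_1 = g(0.340000) = 0.711770
x_2 = g(0.711770) = 0.490775
x_3 = g(0.490775) = 0.612152
x_4 = g(0.612152) = 0.542183
x_5 = g(0.542183) = 0.581478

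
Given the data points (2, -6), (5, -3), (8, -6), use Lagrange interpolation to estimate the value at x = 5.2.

Lagrange interpolation formula:
P(x) = Σ yᵢ × Lᵢ(x)
where Lᵢ(x) = Π_{j≠i} (x - xⱼ)/(xᵢ - xⱼ)

L_0(5.2) = (5.2 - 5)/(2 - 5) × (5.2 - 8)/(2 - 8) = -0.031111
L_1(5.2) = (5.2 - 2)/(5 - 2) × (5.2 - 8)/(5 - 8) = 0.995556
L_2(5.2) = (5.2 - 2)/(8 - 2) × (5.2 - 5)/(8 - 5) = 0.035556

P(5.2) = (-6)×L_0(5.2) + (-3)×L_1(5.2) + (-6)×L_2(5.2)
P(5.2) = -3.013333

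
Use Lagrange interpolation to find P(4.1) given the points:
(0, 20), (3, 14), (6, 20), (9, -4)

Lagrange interpolation formula:
P(x) = Σ yᵢ × Lᵢ(x)
where Lᵢ(x) = Π_{j≠i} (x - xⱼ)/(xᵢ - xⱼ)

L_0(4.1) = (4.1 - 3)/(0 - 3) × (4.1 - 6)/(0 - 6) × (4.1 - 9)/(0 - 9) = -0.063216
L_1(4.1) = (4.1 - 0)/(3 - 0) × (4.1 - 6)/(3 - 6) × (4.1 - 9)/(3 - 9) = 0.706870
L_2(4.1) = (4.1 - 0)/(6 - 0) × (4.1 - 3)/(6 - 3) × (4.1 - 9)/(6 - 9) = 0.409241
L_3(4.1) = (4.1 - 0)/(9 - 0) × (4.1 - 3)/(9 - 3) × (4.1 - 6)/(9 - 6) = -0.052895

P(4.1) = 20×L_0(4.1) + 14×L_1(4.1) + 20×L_2(4.1) + (-4)×L_3(4.1)
P(4.1) = 17.028259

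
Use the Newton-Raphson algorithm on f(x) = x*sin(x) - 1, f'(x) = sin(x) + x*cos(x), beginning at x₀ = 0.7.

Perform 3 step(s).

f(x) = x*sin(x) - 1
f'(x) = sin(x) + x*cos(x)
x₀ = 0.7

Newton-Raphson formula: x_{n+1} = x_n - f(x_n)/f'(x_n)

Iteration 1:
  f(0.700000) = -0.549048
  f'(0.700000) = 1.179607
  x_1 = 0.700000 - (-0.549048)/1.179607 = 1.165450
Iteration 2:
  f(1.165450) = 0.071008
  f'(1.165450) = 1.378546
  x_2 = 1.165450 - 0.071008/1.378546 = 1.113940
Iteration 3:
  f(1.113940) = -0.000301
  f'(1.113940) = 1.388835
  x_3 = 1.113940 - (-0.000301)/1.388835 = 1.114157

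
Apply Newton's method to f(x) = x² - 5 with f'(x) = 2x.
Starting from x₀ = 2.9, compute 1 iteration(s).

f(x) = x² - 5
f'(x) = 2x
x₀ = 2.9

Newton-Raphson formula: x_{n+1} = x_n - f(x_n)/f'(x_n)

Iteration 1:
  f(2.900000) = 3.410000
  f'(2.900000) = 5.800000
  x_1 = 2.900000 - 3.410000/5.800000 = 2.312069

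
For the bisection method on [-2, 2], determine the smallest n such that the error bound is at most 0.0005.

We need (b-a)/2^n ≤ 0.0005
(2 - (-2))/2^n ≤ 0.0005
4/2^n ≤ 0.0005
2^n ≥ 8000
n ≥ log₂(8000) = 12.97
n ≥ 13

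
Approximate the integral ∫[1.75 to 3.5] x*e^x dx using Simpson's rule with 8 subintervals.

f(x) = x*e^x
a = 1.75, b = 3.5, n = 8
h = (b - a)/n = 0.218750

Simpson's rule: (h/3)[f(x₀) + 4f(x₁) + 2f(x₂) + ... + f(xₙ)]

x_0 = 1.7500, f(x_0) = 10.070555, coefficient = 1
x_1 = 1.9688, f(x_1) = 14.099634, coefficient = 4
x_2 = 2.1875, f(x_2) = 19.496975, coefficient = 2
x_3 = 2.4062, f(x_3) = 26.690816, coefficient = 4
x_4 = 2.6250, f(x_4) = 36.237007, coefficient = 2
x_5 = 2.8438, f(x_5) = 48.855824, coefficient = 4
x_6 = 3.0625, f(x_6) = 65.479137, coefficient = 2
x_7 = 3.2812, f(x_7) = 87.310825, coefficient = 4
x_8 = 3.5000, f(x_8) = 115.904082, coefficient = 1

I ≈ (0.218750/3) × 1076.229269 = 78.475051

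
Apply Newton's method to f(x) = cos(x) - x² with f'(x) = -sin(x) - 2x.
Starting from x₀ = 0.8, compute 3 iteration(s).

f(x) = cos(x) - x²
f'(x) = -sin(x) - 2x
x₀ = 0.8

Newton-Raphson formula: x_{n+1} = x_n - f(x_n)/f'(x_n)

Iteration 1:
  f(0.800000) = 0.056707
  f'(0.800000) = -2.317356
  x_1 = 0.800000 - 0.056707/(-2.317356) = 0.824470
Iteration 2:
  f(0.824470) = -0.000806
  f'(0.824470) = -2.383129
  x_2 = 0.824470 - (-0.000806)/(-2.383129) = 0.824132
Iteration 3:
  f(0.824132) = 0.000000
  f'(0.824132) = -2.382224
  x_3 = 0.824132 - 0.000000/(-2.382224) = 0.824132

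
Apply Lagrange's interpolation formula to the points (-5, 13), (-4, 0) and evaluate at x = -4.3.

Lagrange interpolation formula:
P(x) = Σ yᵢ × Lᵢ(x)
where Lᵢ(x) = Π_{j≠i} (x - xⱼ)/(xᵢ - xⱼ)

L_0(-4.3) = (-4.3 - (-4))/(-5 - (-4)) = 0.300000
L_1(-4.3) = (-4.3 - (-5))/(-4 - (-5)) = 0.700000

P(-4.3) = 13×L_0(-4.3) + 0×L_1(-4.3)
P(-4.3) = 3.900000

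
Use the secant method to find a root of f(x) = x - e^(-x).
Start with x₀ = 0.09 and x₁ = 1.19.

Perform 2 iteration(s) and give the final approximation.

f(x) = x - e^(-x)
x₀ = 0.09, x₁ = 1.19

Secant formula: x_{n+1} = x_n - f(x_n)(x_n - x_{n-1})/(f(x_n) - f(x_{n-1}))

Iteration 1:
  f(0.090000) = -0.823931
  f(1.190000) = 0.885779
  x_2 = 1.190000 - 0.885779×(1.190000 - 0.090000)/(0.885779 - (-0.823931))
       = 0.620104
Iteration 2:
  f(1.190000) = 0.885779
  f(0.620104) = 0.082216
  x_3 = 0.620104 - 0.082216×(0.620104 - 1.190000)/(0.082216 - 0.885779)
       = 0.561796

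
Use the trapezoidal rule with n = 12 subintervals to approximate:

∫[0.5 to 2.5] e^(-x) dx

f(x) = e^(-x)
a = 0.5, b = 2.5, n = 12
h = (b - a)/n = 0.166667

Trapezoidal rule: (h/2)[f(x₀) + 2f(x₁) + 2f(x₂) + ... + f(xₙ)]

x_0 = 0.5000, f(x_0) = 0.606531, coefficient = 1
x_1 = 0.6667, f(x_1) = 0.513417, coefficient = 2
x_2 = 0.8333, f(x_2) = 0.434598, coefficient = 2
x_3 = 1.0000, f(x_3) = 0.367879, coefficient = 2
x_4 = 1.1667, f(x_4) = 0.311403, coefficient = 2
x_5 = 1.3333, f(x_5) = 0.263597, coefficient = 2
x_6 = 1.5000, f(x_6) = 0.223130, coefficient = 2
x_7 = 1.6667, f(x_7) = 0.188876, coefficient = 2
x_8 = 1.8333, f(x_8) = 0.159880, coefficient = 2
x_9 = 2.0000, f(x_9) = 0.135335, coefficient = 2
x_10 = 2.1667, f(x_10) = 0.114559, coefficient = 2
x_11 = 2.3333, f(x_11) = 0.096972, coefficient = 2
x_12 = 2.5000, f(x_12) = 0.082085, coefficient = 1

I ≈ (0.166667/2) × 6.307909 = 0.525659
Exact value: 0.524446
Error: 0.001213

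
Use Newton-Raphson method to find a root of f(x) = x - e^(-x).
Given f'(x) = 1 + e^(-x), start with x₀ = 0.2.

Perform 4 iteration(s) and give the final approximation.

f(x) = x - e^(-x)
f'(x) = 1 + e^(-x)
x₀ = 0.2

Newton-Raphson formula: x_{n+1} = x_n - f(x_n)/f'(x_n)

Iteration 1:
  f(0.200000) = -0.618731
  f'(0.200000) = 1.818731
  x_1 = 0.200000 - (-0.618731)/1.818731 = 0.540199
Iteration 2:
  f(0.540199) = -0.042433
  f'(0.540199) = 1.582632
  x_2 = 0.540199 - (-0.042433)/1.582632 = 0.567011
Iteration 3:
  f(0.567011) = -0.000208
  f'(0.567011) = 1.567218
  x_3 = 0.567011 - (-0.000208)/1.567218 = 0.567143
Iteration 4:
  f(0.567143) = 0.000000
  f'(0.567143) = 1.567143
  x_4 = 0.567143 - 0.000000/1.567143 = 0.567143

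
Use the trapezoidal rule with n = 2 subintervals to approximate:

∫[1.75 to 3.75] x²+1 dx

f(x) = x²+1
a = 1.75, b = 3.75, n = 2
h = (b - a)/n = 1.000000

Trapezoidal rule: (h/2)[f(x₀) + 2f(x₁) + 2f(x₂) + ... + f(xₙ)]

x_0 = 1.7500, f(x_0) = 4.062500, coefficient = 1
x_1 = 2.7500, f(x_1) = 8.562500, coefficient = 2
x_2 = 3.7500, f(x_2) = 15.062500, coefficient = 1

I ≈ (1.000000/2) × 36.250000 = 18.125000
Exact value: 17.791667
Error: 0.333333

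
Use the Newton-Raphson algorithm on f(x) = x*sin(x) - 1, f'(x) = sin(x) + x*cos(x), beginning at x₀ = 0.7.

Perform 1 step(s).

f(x) = x*sin(x) - 1
f'(x) = sin(x) + x*cos(x)
x₀ = 0.7

Newton-Raphson formula: x_{n+1} = x_n - f(x_n)/f'(x_n)

Iteration 1:
  f(0.700000) = -0.549048
  f'(0.700000) = 1.179607
  x_1 = 0.700000 - (-0.549048)/1.179607 = 1.165450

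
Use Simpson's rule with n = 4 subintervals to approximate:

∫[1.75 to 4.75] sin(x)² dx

f(x) = sin(x)²
a = 1.75, b = 4.75, n = 4
h = (b - a)/n = 0.750000

Simpson's rule: (h/3)[f(x₀) + 4f(x₁) + 2f(x₂) + ... + f(xₙ)]

x_0 = 1.7500, f(x_0) = 0.968228, coefficient = 1
x_1 = 2.5000, f(x_1) = 0.358169, coefficient = 4
x_2 = 3.2500, f(x_2) = 0.011706, coefficient = 2
x_3 = 4.0000, f(x_3) = 0.572750, coefficient = 4
x_4 = 4.7500, f(x_4) = 0.998586, coefficient = 1

I ≈ (0.750000/3) × 5.713902 = 1.428476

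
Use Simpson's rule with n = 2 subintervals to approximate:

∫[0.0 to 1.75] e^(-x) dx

f(x) = e^(-x)
a = 0.0, b = 1.75, n = 2
h = (b - a)/n = 0.875000

Simpson's rule: (h/3)[f(x₀) + 4f(x₁) + 2f(x₂) + ... + f(xₙ)]

x_0 = 0.0000, f(x_0) = 1.000000, coefficient = 1
x_1 = 0.8750, f(x_1) = 0.416862, coefficient = 4
x_2 = 1.7500, f(x_2) = 0.173774, coefficient = 1

I ≈ (0.875000/3) × 2.841222 = 0.828690
Exact value: 0.826226
Error: 0.002464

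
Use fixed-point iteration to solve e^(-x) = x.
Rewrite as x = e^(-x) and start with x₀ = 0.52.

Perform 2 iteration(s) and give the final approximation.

Equation: e^(-x) = x
Fixed-point form: x = e^(-x)
x₀ = 0.52

x_1 = g(0.520000) = 0.594521
x_2 = g(0.594521) = 0.551827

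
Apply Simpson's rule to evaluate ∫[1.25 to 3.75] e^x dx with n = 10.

f(x) = e^x
a = 1.25, b = 3.75, n = 10
h = (b - a)/n = 0.250000

Simpson's rule: (h/3)[f(x₀) + 4f(x₁) + 2f(x₂) + ... + f(xₙ)]

x_0 = 1.2500, f(x_0) = 3.490343, coefficient = 1
x_1 = 1.5000, f(x_1) = 4.481689, coefficient = 4
x_2 = 1.7500, f(x_2) = 5.754603, coefficient = 2
x_3 = 2.0000, f(x_3) = 7.389056, coefficient = 4
x_4 = 2.2500, f(x_4) = 9.487736, coefficient = 2
x_5 = 2.5000, f(x_5) = 12.182494, coefficient = 4
x_6 = 2.7500, f(x_6) = 15.642632, coefficient = 2
x_7 = 3.0000, f(x_7) = 20.085537, coefficient = 4
x_8 = 3.2500, f(x_8) = 25.790340, coefficient = 2
x_9 = 3.5000, f(x_9) = 33.115452, coefficient = 4
x_10 = 3.7500, f(x_10) = 42.521082, coefficient = 1

I ≈ (0.250000/3) × 468.378958 = 39.031580
Exact value: 39.030739
Error: 0.000841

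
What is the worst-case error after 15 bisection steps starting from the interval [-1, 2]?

Bisection error bound: |error| ≤ (b-a)/2^n
|error| ≤ (2 - (-1))/2^15 = 3/2^15
|error| ≤ 0.0000915527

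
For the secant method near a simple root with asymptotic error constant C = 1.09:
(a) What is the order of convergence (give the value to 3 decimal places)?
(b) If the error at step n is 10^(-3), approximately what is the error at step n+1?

(a) Secant method has superlinear convergence with order φ = (1+√5)/2 ≈ 1.618.
    This means |e_{n+1}| ≈ C|e_n|^1.618.

(b) With |e_n| = 10^(-3) and C = 1.09:
    |e_{n+1}| ≈ 1.09 × (10^(-3))^1.618 = 1.09 × 10^(-4.85)

(a) ≈ 1.618 (golden ratio); (b) |e_{n+1}| ≈ 1.525e-05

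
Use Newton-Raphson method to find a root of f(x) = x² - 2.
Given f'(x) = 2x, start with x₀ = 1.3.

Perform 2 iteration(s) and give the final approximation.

f(x) = x² - 2
f'(x) = 2x
x₀ = 1.3

Newton-Raphson formula: x_{n+1} = x_n - f(x_n)/f'(x_n)

Iteration 1:
  f(1.300000) = -0.310000
  f'(1.300000) = 2.600000
  x_1 = 1.300000 - (-0.310000)/2.600000 = 1.419231
Iteration 2:
  f(1.419231) = 0.014216
  f'(1.419231) = 2.838462
  x_2 = 1.419231 - 0.014216/2.838462 = 1.414222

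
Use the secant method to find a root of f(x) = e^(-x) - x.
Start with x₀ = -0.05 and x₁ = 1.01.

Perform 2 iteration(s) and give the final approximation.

f(x) = e^(-x) - x
x₀ = -0.05, x₁ = 1.01

Secant formula: x_{n+1} = x_n - f(x_n)(x_n - x_{n-1})/(f(x_n) - f(x_{n-1}))

Iteration 1:
  f(-0.050000) = 1.101271
  f(1.010000) = -0.645781
  x_2 = 1.010000 - (-0.645781)×(1.010000 - (-0.050000))/(-0.645781 - 1.101271)
       = 0.618181
Iteration 2:
  f(1.010000) = -0.645781
  f(0.618181) = -0.079257
  x_3 = 0.618181 - (-0.079257)×(0.618181 - 1.010000)/(-0.079257 - (-0.645781))
       = 0.563365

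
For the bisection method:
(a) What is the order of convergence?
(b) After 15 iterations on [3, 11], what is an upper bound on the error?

(a) Bisection has linear (order 1) convergence; the error is halved each step.

(b) Error bound = (b-a)/2^n = (11 - 3)/2^{15}
    = 8/2^{15}

(a) 1 (linear); (b) error ≤ 2.44e-04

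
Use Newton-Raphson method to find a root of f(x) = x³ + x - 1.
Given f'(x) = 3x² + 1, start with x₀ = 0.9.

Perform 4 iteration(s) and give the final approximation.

f(x) = x³ + x - 1
f'(x) = 3x² + 1
x₀ = 0.9

Newton-Raphson formula: x_{n+1} = x_n - f(x_n)/f'(x_n)

Iteration 1:
  f(0.900000) = 0.629000
  f'(0.900000) = 3.430000
  x_1 = 0.900000 - 0.629000/3.430000 = 0.716618
Iteration 2:
  f(0.716618) = 0.084631
  f'(0.716618) = 2.540624
  x_2 = 0.716618 - 0.084631/2.540624 = 0.683307
Iteration 3:
  f(0.683307) = 0.002349
  f'(0.683307) = 2.400725
  x_3 = 0.683307 - 0.002349/2.400725 = 0.682329
Iteration 4:
  f(0.682329) = 0.000002
  f'(0.682329) = 2.396717
  x_4 = 0.682329 - 0.000002/2.396717 = 0.682328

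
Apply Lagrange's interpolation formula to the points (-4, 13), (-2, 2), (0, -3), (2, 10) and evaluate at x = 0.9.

Lagrange interpolation formula:
P(x) = Σ yᵢ × Lᵢ(x)
where Lᵢ(x) = Π_{j≠i} (x - xⱼ)/(xᵢ - xⱼ)

L_0(0.9) = (0.9 - (-2))/(-4 - (-2)) × (0.9 - 0)/(-4 - 0) × (0.9 - 2)/(-4 - 2) = 0.059813
L_1(0.9) = (0.9 - (-4))/(-2 - (-4)) × (0.9 - 0)/(-2 - 0) × (0.9 - 2)/(-2 - 2) = -0.303188
L_2(0.9) = (0.9 - (-4))/(0 - (-4)) × (0.9 - (-2))/(0 - (-2)) × (0.9 - 2)/(0 - 2) = 0.976938
L_3(0.9) = (0.9 - (-4))/(2 - (-4)) × (0.9 - (-2))/(2 - (-2)) × (0.9 - 0)/(2 - 0) = 0.266438

P(0.9) = 13×L_0(0.9) + 2×L_1(0.9) + (-3)×L_2(0.9) + 10×L_3(0.9)
P(0.9) = -0.095250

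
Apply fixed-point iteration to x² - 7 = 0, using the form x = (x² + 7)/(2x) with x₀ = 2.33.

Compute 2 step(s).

Equation: x² - 7 = 0
Fixed-point form: x = (x² + 7)/(2x)
x₀ = 2.33

x_1 = g(2.330000) = 2.667146
x_2 = g(2.667146) = 2.645837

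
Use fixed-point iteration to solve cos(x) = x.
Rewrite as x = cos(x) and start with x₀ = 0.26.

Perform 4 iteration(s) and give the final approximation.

Equation: cos(x) = x
Fixed-point form: x = cos(x)
x₀ = 0.26

x_1 = g(0.260000) = 0.966390
x_2 = g(0.966390) = 0.568274
x_3 = g(0.568274) = 0.842831
x_4 = g(0.842831) = 0.665352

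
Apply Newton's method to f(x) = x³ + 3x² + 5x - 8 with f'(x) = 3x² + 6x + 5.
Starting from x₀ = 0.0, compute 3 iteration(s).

f(x) = x³ + 3x² + 5x - 8
f'(x) = 3x² + 6x + 5
x₀ = 0.0

Newton-Raphson formula: x_{n+1} = x_n - f(x_n)/f'(x_n)

Iteration 1:
  f(0.000000) = -8.000000
  f'(0.000000) = 5.000000
  x_1 = 0.000000 - (-8.000000)/5.000000 = 1.600000
Iteration 2:
  f(1.600000) = 11.776000
  f'(1.600000) = 22.280000
  x_2 = 1.600000 - 11.776000/22.280000 = 1.071454
Iteration 3:
  f(1.071454) = 2.031358
  f'(1.071454) = 14.872768
  x_3 = 1.071454 - 2.031358/14.872768 = 0.934872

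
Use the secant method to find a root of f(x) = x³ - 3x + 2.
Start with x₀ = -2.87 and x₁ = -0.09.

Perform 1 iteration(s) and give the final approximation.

f(x) = x³ - 3x + 2
x₀ = -2.87, x₁ = -0.09

Secant formula: x_{n+1} = x_n - f(x_n)(x_n - x_{n-1})/(f(x_n) - f(x_{n-1}))

Iteration 1:
  f(-2.870000) = -13.029903
  f(-0.090000) = 2.269271
  x_2 = -0.090000 - 2.269271×(-0.090000 - (-2.870000))/(2.269271 - (-13.029903))
       = -0.502347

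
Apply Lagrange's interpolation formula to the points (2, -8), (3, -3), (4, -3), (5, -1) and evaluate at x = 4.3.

Lagrange interpolation formula:
P(x) = Σ yᵢ × Lᵢ(x)
where Lᵢ(x) = Π_{j≠i} (x - xⱼ)/(xᵢ - xⱼ)

L_0(4.3) = (4.3 - 3)/(2 - 3) × (4.3 - 4)/(2 - 4) × (4.3 - 5)/(2 - 5) = 0.045500
L_1(4.3) = (4.3 - 2)/(3 - 2) × (4.3 - 4)/(3 - 4) × (4.3 - 5)/(3 - 5) = -0.241500
L_2(4.3) = (4.3 - 2)/(4 - 2) × (4.3 - 3)/(4 - 3) × (4.3 - 5)/(4 - 5) = 1.046500
L_3(4.3) = (4.3 - 2)/(5 - 2) × (4.3 - 3)/(5 - 3) × (4.3 - 4)/(5 - 4) = 0.149500

P(4.3) = (-8)×L_0(4.3) + (-3)×L_1(4.3) + (-3)×L_2(4.3) + (-1)×L_3(4.3)
P(4.3) = -2.928500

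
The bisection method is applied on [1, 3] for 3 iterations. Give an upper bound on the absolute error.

Bisection error bound: |error| ≤ (b-a)/2^n
|error| ≤ (3 - 1)/2^3 = 2/2^3
|error| ≤ 0.2500000000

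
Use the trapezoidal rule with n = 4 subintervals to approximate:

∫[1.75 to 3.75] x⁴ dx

f(x) = x⁴
a = 1.75, b = 3.75, n = 4
h = (b - a)/n = 0.500000

Trapezoidal rule: (h/2)[f(x₀) + 2f(x₁) + 2f(x₂) + ... + f(xₙ)]

x_0 = 1.7500, f(x_0) = 9.378906, coefficient = 1
x_1 = 2.2500, f(x_1) = 25.628906, coefficient = 2
x_2 = 2.7500, f(x_2) = 57.191406, coefficient = 2
x_3 = 3.2500, f(x_3) = 111.566406, coefficient = 2
x_4 = 3.7500, f(x_4) = 197.753906, coefficient = 1

I ≈ (0.500000/2) × 595.906250 = 148.976562
Exact value: 145.032813
Error: 3.943750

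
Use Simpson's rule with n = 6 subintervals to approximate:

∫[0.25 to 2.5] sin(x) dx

f(x) = sin(x)
a = 0.25, b = 2.5, n = 6
h = (b - a)/n = 0.375000

Simpson's rule: (h/3)[f(x₀) + 4f(x₁) + 2f(x₂) + ... + f(xₙ)]

x_0 = 0.2500, f(x_0) = 0.247404, coefficient = 1
x_1 = 0.6250, f(x_1) = 0.585097, coefficient = 4
x_2 = 1.0000, f(x_2) = 0.841471, coefficient = 2
x_3 = 1.3750, f(x_3) = 0.980893, coefficient = 4
x_4 = 1.7500, f(x_4) = 0.983986, coefficient = 2
x_5 = 2.1250, f(x_5) = 0.850320, coefficient = 4
x_6 = 2.5000, f(x_6) = 0.598472, coefficient = 1

I ≈ (0.375000/3) × 14.162030 = 1.770254
Exact value: 1.770056
Error: 0.000198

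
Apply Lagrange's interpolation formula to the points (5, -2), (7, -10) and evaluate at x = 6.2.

Lagrange interpolation formula:
P(x) = Σ yᵢ × Lᵢ(x)
where Lᵢ(x) = Π_{j≠i} (x - xⱼ)/(xᵢ - xⱼ)

L_0(6.2) = (6.2 - 7)/(5 - 7) = 0.400000
L_1(6.2) = (6.2 - 5)/(7 - 5) = 0.600000

P(6.2) = (-2)×L_0(6.2) + (-10)×L_1(6.2)
P(6.2) = -6.800000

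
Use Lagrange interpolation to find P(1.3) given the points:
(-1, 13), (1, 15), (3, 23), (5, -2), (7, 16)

Lagrange interpolation formula:
P(x) = Σ yᵢ × Lᵢ(x)
where Lᵢ(x) = Π_{j≠i} (x - xⱼ)/(xᵢ - xⱼ)

L_0(1.3) = (1.3 - 1)/(-1 - 1) × (1.3 - 3)/(-1 - 3) × (1.3 - 5)/(-1 - 5) × (1.3 - 7)/(-1 - 7) = -0.028010
L_1(1.3) = (1.3 - (-1))/(1 - (-1)) × (1.3 - 3)/(1 - 3) × (1.3 - 5)/(1 - 5) × (1.3 - 7)/(1 - 7) = 0.858978
L_2(1.3) = (1.3 - (-1))/(3 - (-1)) × (1.3 - 1)/(3 - 1) × (1.3 - 5)/(3 - 5) × (1.3 - 7)/(3 - 7) = 0.227377
L_3(1.3) = (1.3 - (-1))/(5 - (-1)) × (1.3 - 1)/(5 - 1) × (1.3 - 3)/(5 - 3) × (1.3 - 7)/(5 - 7) = -0.069647
L_4(1.3) = (1.3 - (-1))/(7 - (-1)) × (1.3 - 1)/(7 - 1) × (1.3 - 3)/(7 - 3) × (1.3 - 5)/(7 - 5) = 0.011302

P(1.3) = 13×L_0(1.3) + 15×L_1(1.3) + 23×L_2(1.3) + (-2)×L_3(1.3) + 16×L_4(1.3)
P(1.3) = 18.070332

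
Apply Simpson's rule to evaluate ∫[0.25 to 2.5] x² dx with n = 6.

f(x) = x²
a = 0.25, b = 2.5, n = 6
h = (b - a)/n = 0.375000

Simpson's rule: (h/3)[f(x₀) + 4f(x₁) + 2f(x₂) + ... + f(xₙ)]

x_0 = 0.2500, f(x_0) = 0.062500, coefficient = 1
x_1 = 0.6250, f(x_1) = 0.390625, coefficient = 4
x_2 = 1.0000, f(x_2) = 1.000000, coefficient = 2
x_3 = 1.3750, f(x_3) = 1.890625, coefficient = 4
x_4 = 1.7500, f(x_4) = 3.062500, coefficient = 2
x_5 = 2.1250, f(x_5) = 4.515625, coefficient = 4
x_6 = 2.5000, f(x_6) = 6.250000, coefficient = 1

I ≈ (0.375000/3) × 41.625000 = 5.203125
Exact value: 5.203125
Error: 0.000000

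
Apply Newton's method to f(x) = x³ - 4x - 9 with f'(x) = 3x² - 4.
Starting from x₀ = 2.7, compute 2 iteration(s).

f(x) = x³ - 4x - 9
f'(x) = 3x² - 4
x₀ = 2.7

Newton-Raphson formula: x_{n+1} = x_n - f(x_n)/f'(x_n)

Iteration 1:
  f(2.700000) = -0.117000
  f'(2.700000) = 17.870000
  x_1 = 2.700000 - (-0.117000)/17.870000 = 2.706547
Iteration 2:
  f(2.706547) = 0.000348
  f'(2.706547) = 17.976195
  x_2 = 2.706547 - 0.000348/17.976195 = 2.706528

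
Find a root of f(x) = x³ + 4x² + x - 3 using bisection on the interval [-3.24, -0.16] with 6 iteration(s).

f(x) = x³ + 4x² + x - 3
Initial interval: [-3.24, -0.16]

Iteration 1:
  c_1 = (-3.240000 + (-0.160000))/2 = -1.700000
  f(c_1) = f(-1.700000) = 1.947000
  f(a) × f(c) ≥ 0, new interval: [-1.700000, -0.160000]
Iteration 2:
  c_2 = (-1.700000 + (-0.160000))/2 = -0.930000
  f(c_2) = f(-0.930000) = -1.274757
  f(a) × f(c) < 0, new interval: [-1.700000, -0.930000]
Iteration 3:
  c_3 = (-1.700000 + (-0.930000))/2 = -1.315000
  f(c_3) = f(-1.315000) = 0.327969
  f(a) × f(c) ≥ 0, new interval: [-1.315000, -0.930000]
Iteration 4:
  c_4 = (-1.315000 + (-0.930000))/2 = -1.122500
  f(c_4) = f(-1.122500) = -0.496832
  f(a) × f(c) < 0, new interval: [-1.315000, -1.122500]
Iteration 5:
  c_5 = (-1.315000 + (-1.122500))/2 = -1.218750
  f(c_5) = f(-1.218750) = -0.087616
  f(a) × f(c) < 0, new interval: [-1.315000, -1.218750]
Iteration 6:
  c_6 = (-1.315000 + (-1.218750))/2 = -1.266875
  f(c_6) = f(-1.266875) = 0.119715
  f(a) × f(c) ≥ 0, new interval: [-1.266875, -1.218750]

After 6 iteration(s), the approximation is c_6 = -1.266875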